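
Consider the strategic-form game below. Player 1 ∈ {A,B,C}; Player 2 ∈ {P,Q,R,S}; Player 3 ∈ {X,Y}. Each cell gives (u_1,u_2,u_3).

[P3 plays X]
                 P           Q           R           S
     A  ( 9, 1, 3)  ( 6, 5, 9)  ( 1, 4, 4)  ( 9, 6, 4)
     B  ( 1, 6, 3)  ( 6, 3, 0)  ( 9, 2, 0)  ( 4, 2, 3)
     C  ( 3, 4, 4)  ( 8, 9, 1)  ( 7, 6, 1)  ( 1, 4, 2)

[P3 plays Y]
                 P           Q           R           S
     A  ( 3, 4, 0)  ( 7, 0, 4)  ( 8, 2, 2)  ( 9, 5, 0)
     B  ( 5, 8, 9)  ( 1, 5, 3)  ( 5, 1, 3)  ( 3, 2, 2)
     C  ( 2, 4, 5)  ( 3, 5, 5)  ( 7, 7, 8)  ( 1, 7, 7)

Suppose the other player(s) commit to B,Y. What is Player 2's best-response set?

BR_2 = {P}

u_2(P vs B,Y) = 8
u_2(Q vs B,Y) = 5
u_2(R vs B,Y) = 1
u_2(S vs B,Y) = 2
max payoff 8 at {P}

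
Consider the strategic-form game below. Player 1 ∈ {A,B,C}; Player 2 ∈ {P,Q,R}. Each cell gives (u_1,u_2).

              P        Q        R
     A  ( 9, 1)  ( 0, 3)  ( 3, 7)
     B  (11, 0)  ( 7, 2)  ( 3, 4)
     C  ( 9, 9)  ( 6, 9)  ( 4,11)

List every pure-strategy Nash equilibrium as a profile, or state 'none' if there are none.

NE set: (C,R)

(A,P): not NE [P1→B gives 11>9; P2→R gives 7>1]
(A,Q): not NE [P1→B gives 7>0; P2→R gives 7>3]
(A,R): not NE [P1→C gives 4>3]
(B,P): not NE [P2→R gives 4>0]
(B,Q): not NE [P2→R gives 4>2]
(B,R): not NE [P1→C gives 4>3]
(C,P): not NE [P1→B gives 11>9; P2→R gives 11>9]
(C,Q): not NE [P1→B gives 7>6; P2→R gives 11>9]
(C,R): NE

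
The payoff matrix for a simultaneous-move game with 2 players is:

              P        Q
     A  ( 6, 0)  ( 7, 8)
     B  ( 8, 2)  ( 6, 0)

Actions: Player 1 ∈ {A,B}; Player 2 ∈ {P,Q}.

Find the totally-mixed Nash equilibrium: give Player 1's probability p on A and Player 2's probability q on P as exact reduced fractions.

(p,q) = (1/5, 1/3)

P1 indiff ⇒ q·6+(1-q)·7 = q·8+(1-q)·6 ⇒ q(-2) = (1-q)(-1) ⇒ q = 1/3
P2 indiff ⇒ p·0+(1-p)·2 = p·8+(1-p)·0 ⇒ p(-8) = (1-p)(-2) ⇒ p = 1/5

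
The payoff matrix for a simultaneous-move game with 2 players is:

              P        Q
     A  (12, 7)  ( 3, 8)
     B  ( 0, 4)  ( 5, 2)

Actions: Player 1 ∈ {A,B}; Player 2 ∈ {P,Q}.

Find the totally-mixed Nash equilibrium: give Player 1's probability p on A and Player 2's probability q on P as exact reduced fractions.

P1 indiff ⇒ q·12+(1-q)·3 = q·0+(1-q)·5 ⇒ q(12) = (1-q)(2) ⇒ q = 1/7
P2 indiff ⇒ p·7+(1-p)·4 = p·8+(1-p)·2 ⇒ p(-1) = (1-p)(-2) ⇒ p = 2/3

(p,q) = (2/3, 1/7)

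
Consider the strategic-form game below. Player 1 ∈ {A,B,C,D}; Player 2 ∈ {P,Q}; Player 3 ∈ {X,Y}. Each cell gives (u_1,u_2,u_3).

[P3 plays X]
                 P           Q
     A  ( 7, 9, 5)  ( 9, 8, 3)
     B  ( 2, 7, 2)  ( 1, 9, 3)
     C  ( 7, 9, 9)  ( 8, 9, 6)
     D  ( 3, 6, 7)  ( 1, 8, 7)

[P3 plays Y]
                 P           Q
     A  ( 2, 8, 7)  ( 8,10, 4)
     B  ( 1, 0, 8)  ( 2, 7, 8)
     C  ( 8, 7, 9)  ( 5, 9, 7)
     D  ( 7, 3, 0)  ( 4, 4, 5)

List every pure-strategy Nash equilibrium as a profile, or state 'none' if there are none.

(A,P,X): not NE [P3→Y gives 7>5]
(A,P,Y): not NE [P1→C gives 8>2; P2→Q gives 10>8]
(A,Q,X): not NE [P2→P gives 9>8; P3→Y gives 4>3]
(A,Q,Y): NE
(B,P,X): not NE [P1→C gives 7>2; P2→Q gives 9>7; P3→Y gives 8>2]
(B,P,Y): not NE [P1→C gives 8>1; P2→Q gives 7>0]
(B,Q,X): not NE [P1→A gives 9>1; P3→Y gives 8>3]
(B,Q,Y): not NE [P1→A gives 8>2]
(C,P,X): NE
(C,P,Y): not NE [P2→Q gives 9>7]
(C,Q,X): not NE [P1→A gives 9>8; P3→Y gives 7>6]
(C,Q,Y): not NE [P1→A gives 8>5]
(D,P,X): not NE [P1→C gives 7>3; P2→Q gives 8>6]
(D,P,Y): not NE [P1→C gives 8>7; P2→Q gives 4>3; P3→X gives 7>0]
(D,Q,X): not NE [P1→A gives 9>1]
(D,Q,Y): not NE [P1→A gives 8>4; P3→X gives 7>5]

NE set: (A,Q,Y), (C,P,X)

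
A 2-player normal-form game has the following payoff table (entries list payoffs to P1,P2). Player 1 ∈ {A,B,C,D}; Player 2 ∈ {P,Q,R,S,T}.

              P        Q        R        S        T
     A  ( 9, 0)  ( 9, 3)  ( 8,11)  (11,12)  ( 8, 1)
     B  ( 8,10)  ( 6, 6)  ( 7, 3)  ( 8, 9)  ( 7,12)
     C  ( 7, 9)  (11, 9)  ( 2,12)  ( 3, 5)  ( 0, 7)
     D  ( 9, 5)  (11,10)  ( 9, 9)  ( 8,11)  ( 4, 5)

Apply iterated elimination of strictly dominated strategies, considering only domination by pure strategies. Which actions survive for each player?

IESDS → P1:{A,C,D} P2:{Q,R,S}

P1 drop B (A beats it: P:9>8 Q:9>6 R:8>7 S:11>8 T:8>7)
P2 drop P (R beats it: A:11>0 C:12>9 D:9>5)
P2 drop T (Q beats it: A:3>1 C:9>7 D:10>5)
P1→{A,C,D} P2→{Q,R,S}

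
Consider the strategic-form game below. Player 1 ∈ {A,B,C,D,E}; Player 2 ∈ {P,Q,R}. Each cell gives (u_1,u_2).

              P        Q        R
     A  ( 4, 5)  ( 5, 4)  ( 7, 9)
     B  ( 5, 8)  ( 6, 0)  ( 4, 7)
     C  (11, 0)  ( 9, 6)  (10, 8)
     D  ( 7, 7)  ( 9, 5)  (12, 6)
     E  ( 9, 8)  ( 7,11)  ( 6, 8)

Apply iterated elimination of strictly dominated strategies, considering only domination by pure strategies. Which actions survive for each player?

Survivors P1:{C,D} P2:{P,R}

P1 drop A (C beats it: P:11>4 Q:9>5 R:10>7)
P1 drop B (C beats it: P:11>5 Q:9>6 R:10>4)
P1 drop E (C beats it: P:11>9 Q:9>7 R:10>6)
P2 drop Q (R beats it: C:8>6 D:6>5)
P1→{C,D} P2→{P,R}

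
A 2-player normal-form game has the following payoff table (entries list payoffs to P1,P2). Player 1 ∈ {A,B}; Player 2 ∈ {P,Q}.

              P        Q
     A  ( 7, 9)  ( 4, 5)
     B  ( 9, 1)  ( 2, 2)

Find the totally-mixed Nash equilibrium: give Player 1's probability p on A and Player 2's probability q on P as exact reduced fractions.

P1 indiff ⇒ q·7+(1-q)·4 = q·9+(1-q)·2 ⇒ q(-2) = (1-q)(-2) ⇒ q = 1/2
P2 indiff ⇒ p·9+(1-p)·1 = p·5+(1-p)·2 ⇒ p(4) = (1-p)(1) ⇒ p = 1/5

P1 mixes 1/5 on A; P2 mixes 1/2 on P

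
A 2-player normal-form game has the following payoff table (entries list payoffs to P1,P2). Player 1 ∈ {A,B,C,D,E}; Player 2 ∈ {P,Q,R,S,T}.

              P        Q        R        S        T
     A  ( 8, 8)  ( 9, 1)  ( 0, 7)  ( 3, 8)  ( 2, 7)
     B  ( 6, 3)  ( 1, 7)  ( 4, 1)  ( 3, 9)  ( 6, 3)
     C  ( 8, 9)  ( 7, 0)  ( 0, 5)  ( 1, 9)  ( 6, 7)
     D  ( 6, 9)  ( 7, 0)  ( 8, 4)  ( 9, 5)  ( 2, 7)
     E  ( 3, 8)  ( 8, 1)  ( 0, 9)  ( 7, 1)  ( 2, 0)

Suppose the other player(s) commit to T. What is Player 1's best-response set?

u_1(A vs T) = 2
u_1(B vs T) = 6
u_1(C vs T) = 6
u_1(D vs T) = 2
u_1(E vs T) = 2
max payoff 6 at {B,C}

BR_1 = {B,C}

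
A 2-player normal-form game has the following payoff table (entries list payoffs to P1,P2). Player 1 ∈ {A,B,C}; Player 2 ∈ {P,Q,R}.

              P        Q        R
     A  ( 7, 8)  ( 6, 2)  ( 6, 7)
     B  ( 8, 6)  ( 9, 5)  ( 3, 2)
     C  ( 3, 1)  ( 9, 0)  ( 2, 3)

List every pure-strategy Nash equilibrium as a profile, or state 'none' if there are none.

(A,P): not NE [P1→B gives 8>7]
(A,Q): not NE [P1→C gives 9>6; P2→P gives 8>2]
(A,R): not NE [P2→P gives 8>7]
(B,P): NE
(B,Q): not NE [P2→P gives 6>5]
(B,R): not NE [P1→A gives 6>3; P2→P gives 6>2]
(C,P): not NE [P1→B gives 8>3; P2→R gives 3>1]
(C,Q): not NE [P2→R gives 3>0]
(C,R): not NE [P1→A gives 6>2]

PSNE = {(B,P)}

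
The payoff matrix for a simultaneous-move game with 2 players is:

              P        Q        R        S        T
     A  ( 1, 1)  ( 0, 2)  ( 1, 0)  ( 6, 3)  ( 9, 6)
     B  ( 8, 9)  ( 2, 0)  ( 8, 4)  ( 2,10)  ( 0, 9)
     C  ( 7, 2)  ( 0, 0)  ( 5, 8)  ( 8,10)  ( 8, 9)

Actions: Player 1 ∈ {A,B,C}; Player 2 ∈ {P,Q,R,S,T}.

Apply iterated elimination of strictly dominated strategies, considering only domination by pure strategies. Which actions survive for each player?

P2 drop P (S beats it: A:3>1 B:10>9 C:10>2)
P2 drop Q (S beats it: A:3>2 B:10>0 C:10>0)
P2 drop R (S beats it: A:3>0 B:10>4 C:10>8)
P1 drop B (A beats it: S:6>2 T:9>0)
P1→{A,C} P2→{S,T}

IESDS → P1:{A,C} P2:{S,T}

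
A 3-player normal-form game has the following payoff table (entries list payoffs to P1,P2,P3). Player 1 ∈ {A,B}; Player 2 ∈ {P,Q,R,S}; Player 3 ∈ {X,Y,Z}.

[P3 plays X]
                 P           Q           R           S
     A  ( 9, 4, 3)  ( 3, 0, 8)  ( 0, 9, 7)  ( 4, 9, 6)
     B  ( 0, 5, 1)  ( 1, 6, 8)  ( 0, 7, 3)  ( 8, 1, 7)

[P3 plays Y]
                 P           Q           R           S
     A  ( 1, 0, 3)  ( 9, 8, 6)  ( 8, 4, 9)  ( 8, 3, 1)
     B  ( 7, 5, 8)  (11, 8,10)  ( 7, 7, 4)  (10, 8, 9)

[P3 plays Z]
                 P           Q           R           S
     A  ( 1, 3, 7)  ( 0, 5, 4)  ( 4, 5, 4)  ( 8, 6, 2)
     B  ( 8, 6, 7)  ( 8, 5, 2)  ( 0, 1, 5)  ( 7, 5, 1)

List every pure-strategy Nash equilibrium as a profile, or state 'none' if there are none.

NE set: (B,Q,Y), (B,S,Y)

(A,P,X): not NE [P2→S gives 9>4; P3→Z gives 7>3]
(A,P,Y): not NE [P1→B gives 7>1; P2→Q gives 8>0; P3→Z gives 7>3]
(A,P,Z): not NE [P1→B gives 8>1; P2→S gives 6>3]
(A,Q,X): not NE [P2→S gives 9>0]
(A,Q,Y): not NE [P1→B gives 11>9; P3→X gives 8>6]
(A,Q,Z): not NE [P1→B gives 8>0; P2→S gives 6>5; P3→X gives 8>4]
(A,R,X): not NE [P3→Y gives 9>7]
(A,R,Y): not NE [P2→Q gives 8>4]
(A,R,Z): not NE [P2→S gives 6>5; P3→Y gives 9>4]
(A,S,X): not NE [P1→B gives 8>4]
(A,S,Y): not NE [P1→B gives 10>8; P2→Q gives 8>3; P3→X gives 6>1]
(A,S,Z): not NE [P3→X gives 6>2]
(B,P,X): not NE [P1→A gives 9>0; P2→R gives 7>5; P3→Y gives 8>1]
(B,P,Y): not NE [P2→S gives 8>5]
(B,P,Z): not NE [P3→Y gives 8>7]
(B,Q,X): not NE [P1→A gives 3>1; P2→R gives 7>6; P3→Y gives 10>8]
(B,Q,Y): NE
(B,Q,Z): not NE [P2→P gives 6>5; P3→Y gives 10>2]
(B,R,X): not NE [P3→Z gives 5>3]
(B,R,Y): not NE [P1→A gives 8>7; P2→S gives 8>7; P3→Z gives 5>4]
(B,R,Z): not NE [P1→A gives 4>0; P2→P gives 6>1]
(B,S,X): not NE [P2→R gives 7>1; P3→Y gives 9>7]
(B,S,Y): NE
(B,S,Z): not NE [P1→A gives 8>7; P2→P gives 6>5; P3→Y gives 9>1]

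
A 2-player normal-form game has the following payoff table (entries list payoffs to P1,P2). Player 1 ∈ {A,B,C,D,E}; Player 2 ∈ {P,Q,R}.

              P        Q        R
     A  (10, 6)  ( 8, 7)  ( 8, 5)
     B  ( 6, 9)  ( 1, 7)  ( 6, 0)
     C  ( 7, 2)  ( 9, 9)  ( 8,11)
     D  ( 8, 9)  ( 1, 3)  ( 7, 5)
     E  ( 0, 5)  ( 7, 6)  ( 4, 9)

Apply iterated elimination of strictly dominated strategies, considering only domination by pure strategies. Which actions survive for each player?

IESDS → P1:{A,C} P2:{Q,R}

P1 drop B (A beats it: P:10>6 Q:8>1 R:8>6)
P1 drop D (A beats it: P:10>8 Q:8>1 R:8>7)
P1 drop E (A beats it: P:10>0 Q:8>7 R:8>4)
P2 drop P (Q beats it: A:7>6 C:9>2)
P1→{A,C} P2→{Q,R}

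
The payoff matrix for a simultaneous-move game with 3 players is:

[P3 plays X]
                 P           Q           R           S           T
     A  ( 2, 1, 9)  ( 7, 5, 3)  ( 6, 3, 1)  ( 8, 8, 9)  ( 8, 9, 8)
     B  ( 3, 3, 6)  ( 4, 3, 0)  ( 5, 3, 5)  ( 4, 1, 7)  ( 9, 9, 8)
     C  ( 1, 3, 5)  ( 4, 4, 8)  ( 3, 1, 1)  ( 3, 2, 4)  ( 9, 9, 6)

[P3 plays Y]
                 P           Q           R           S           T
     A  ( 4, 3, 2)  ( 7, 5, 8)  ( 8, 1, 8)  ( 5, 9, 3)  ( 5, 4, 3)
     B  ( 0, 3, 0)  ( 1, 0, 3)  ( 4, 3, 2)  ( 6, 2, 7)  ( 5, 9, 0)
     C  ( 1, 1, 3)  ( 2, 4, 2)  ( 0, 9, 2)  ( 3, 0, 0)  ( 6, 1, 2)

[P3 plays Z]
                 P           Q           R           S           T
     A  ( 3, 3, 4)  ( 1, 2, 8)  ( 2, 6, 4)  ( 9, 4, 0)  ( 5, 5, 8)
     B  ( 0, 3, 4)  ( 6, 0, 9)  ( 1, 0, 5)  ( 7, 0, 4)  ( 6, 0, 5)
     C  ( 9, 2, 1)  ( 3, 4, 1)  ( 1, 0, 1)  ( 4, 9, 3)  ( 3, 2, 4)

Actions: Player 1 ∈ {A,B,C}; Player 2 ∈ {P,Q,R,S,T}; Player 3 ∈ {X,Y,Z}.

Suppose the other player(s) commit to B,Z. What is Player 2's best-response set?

P2 best: {P}

u_2(P vs B,Z) = 3
u_2(Q vs B,Z) = 0
u_2(R vs B,Z) = 0
u_2(S vs B,Z) = 0
u_2(T vs B,Z) = 0
max payoff 3 at {P}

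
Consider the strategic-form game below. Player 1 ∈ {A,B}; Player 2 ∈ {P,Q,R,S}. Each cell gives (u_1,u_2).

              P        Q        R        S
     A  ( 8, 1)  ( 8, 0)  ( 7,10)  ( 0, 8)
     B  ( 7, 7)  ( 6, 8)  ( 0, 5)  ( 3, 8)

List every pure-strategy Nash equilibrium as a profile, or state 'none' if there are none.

(A,P): not NE [P2→R gives 10>1]
(A,Q): not NE [P2→R gives 10>0]
(A,R): NE
(A,S): not NE [P1→B gives 3>0; P2→R gives 10>8]
(B,P): not NE [P1→A gives 8>7; P2→S gives 8>7]
(B,Q): not NE [P1→A gives 8>6]
(B,R): not NE [P1→A gives 7>0; P2→S gives 8>5]
(B,S): NE

NE set: (A,R), (B,S)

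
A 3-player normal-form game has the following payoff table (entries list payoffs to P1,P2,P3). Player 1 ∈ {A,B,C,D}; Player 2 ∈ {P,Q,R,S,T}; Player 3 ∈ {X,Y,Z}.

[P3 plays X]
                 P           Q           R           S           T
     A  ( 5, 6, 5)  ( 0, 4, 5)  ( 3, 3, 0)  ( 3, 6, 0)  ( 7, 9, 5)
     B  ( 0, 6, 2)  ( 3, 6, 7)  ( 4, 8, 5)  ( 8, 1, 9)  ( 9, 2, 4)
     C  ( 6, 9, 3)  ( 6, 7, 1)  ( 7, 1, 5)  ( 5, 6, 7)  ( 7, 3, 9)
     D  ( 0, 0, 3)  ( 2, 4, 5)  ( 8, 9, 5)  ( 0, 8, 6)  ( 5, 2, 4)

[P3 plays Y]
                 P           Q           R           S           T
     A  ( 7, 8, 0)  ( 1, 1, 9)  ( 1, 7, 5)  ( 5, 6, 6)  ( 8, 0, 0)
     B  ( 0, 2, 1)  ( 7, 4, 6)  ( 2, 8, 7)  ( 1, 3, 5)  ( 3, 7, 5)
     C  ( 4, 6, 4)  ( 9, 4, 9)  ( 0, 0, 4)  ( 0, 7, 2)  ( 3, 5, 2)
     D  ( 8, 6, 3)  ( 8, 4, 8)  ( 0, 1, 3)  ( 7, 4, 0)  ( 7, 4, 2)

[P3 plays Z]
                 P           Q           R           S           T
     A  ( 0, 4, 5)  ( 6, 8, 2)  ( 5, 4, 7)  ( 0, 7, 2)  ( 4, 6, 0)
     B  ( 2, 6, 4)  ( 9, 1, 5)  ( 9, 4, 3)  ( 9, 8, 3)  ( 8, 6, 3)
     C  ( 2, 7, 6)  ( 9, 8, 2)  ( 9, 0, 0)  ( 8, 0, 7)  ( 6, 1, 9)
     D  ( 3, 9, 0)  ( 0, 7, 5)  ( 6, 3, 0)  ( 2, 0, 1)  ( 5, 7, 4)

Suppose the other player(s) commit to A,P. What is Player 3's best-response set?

u_3(X vs A,P) = 5
u_3(Y vs A,P) = 0
u_3(Z vs A,P) = 5
max payoff 5 at {X,Z}

P3 best: {X,Z}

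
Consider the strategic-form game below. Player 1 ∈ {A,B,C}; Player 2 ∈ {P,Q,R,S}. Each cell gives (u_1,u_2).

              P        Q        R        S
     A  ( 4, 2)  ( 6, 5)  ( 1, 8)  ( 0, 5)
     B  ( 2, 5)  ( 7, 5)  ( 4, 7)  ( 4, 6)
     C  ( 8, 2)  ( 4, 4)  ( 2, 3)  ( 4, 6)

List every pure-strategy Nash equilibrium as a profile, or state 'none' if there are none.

(A,P): not NE [P1→C gives 8>4; P2→R gives 8>2]
(A,Q): not NE [P1→B gives 7>6; P2→R gives 8>5]
(A,R): not NE [P1→B gives 4>1]
(A,S): not NE [P1→C gives 4>0; P2→R gives 8>5]
(B,P): not NE [P1→C gives 8>2; P2→R gives 7>5]
(B,Q): not NE [P2→R gives 7>5]
(B,R): NE
(B,S): not NE [P2→R gives 7>6]
(C,P): not NE [P2→S gives 6>2]
(C,Q): not NE [P1→B gives 7>4; P2→S gives 6>4]
(C,R): not NE [P1→B gives 4>2; P2→S gives 6>3]
(C,S): NE

Nash profiles: (B,R), (C,S)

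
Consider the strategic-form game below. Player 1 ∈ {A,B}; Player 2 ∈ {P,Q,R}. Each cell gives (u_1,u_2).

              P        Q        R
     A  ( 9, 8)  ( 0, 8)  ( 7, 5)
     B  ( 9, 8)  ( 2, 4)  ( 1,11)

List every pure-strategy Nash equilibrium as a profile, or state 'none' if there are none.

(A,P): NE
(A,Q): not NE [P1→B gives 2>0]
(A,R): not NE [P2→Q gives 8>5]
(B,P): not NE [P2→R gives 11>8]
(B,Q): not NE [P2→R gives 11>4]
(B,R): not NE [P1→A gives 7>1]

Nash profiles: (A,P)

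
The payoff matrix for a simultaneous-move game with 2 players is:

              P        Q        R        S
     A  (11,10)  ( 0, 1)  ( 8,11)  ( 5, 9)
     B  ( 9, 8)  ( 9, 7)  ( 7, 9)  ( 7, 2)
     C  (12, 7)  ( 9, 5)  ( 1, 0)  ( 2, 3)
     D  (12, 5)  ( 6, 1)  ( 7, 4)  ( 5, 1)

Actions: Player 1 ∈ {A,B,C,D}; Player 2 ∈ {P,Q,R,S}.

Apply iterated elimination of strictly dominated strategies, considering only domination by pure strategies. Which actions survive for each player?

Survivors P1:{A,C,D} P2:{P,R}

P2 drop Q (P beats it: A:10>1 B:8>7 C:7>5 D:5>1)
P2 drop S (P beats it: A:10>9 B:8>2 C:7>3 D:5>1)
P1 drop B (A beats it: P:11>9 R:8>7)
P1→{A,C,D} P2→{P,R}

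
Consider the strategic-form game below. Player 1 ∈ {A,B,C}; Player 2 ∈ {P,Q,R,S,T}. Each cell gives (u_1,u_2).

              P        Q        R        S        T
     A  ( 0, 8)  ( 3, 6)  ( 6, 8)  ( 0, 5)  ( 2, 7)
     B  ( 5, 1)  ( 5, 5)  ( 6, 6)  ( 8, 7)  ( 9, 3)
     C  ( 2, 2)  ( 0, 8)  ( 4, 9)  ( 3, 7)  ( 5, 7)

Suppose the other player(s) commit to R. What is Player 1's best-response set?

BR_1 = {A,B}

u_1(A vs R) = 6
u_1(B vs R) = 6
u_1(C vs R) = 4
max payoff 6 at {A,B}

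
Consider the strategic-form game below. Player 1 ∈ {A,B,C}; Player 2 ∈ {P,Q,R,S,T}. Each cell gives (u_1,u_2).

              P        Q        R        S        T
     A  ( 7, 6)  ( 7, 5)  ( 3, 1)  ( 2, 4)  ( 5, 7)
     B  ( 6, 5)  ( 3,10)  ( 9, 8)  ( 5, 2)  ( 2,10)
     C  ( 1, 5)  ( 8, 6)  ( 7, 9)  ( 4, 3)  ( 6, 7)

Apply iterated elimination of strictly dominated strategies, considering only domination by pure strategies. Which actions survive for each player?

P2 drop P (T beats it: A:7>6 B:10>5 C:7>5)
P1 drop A (C beats it: Q:8>7 R:7>3 S:4>2 T:6>5)
P2 drop S (Q beats it: B:10>2 C:6>3)
P1→{B,C} P2→{Q,R,T}

Remaining: P1:{B,C} P2:{Q,R,T}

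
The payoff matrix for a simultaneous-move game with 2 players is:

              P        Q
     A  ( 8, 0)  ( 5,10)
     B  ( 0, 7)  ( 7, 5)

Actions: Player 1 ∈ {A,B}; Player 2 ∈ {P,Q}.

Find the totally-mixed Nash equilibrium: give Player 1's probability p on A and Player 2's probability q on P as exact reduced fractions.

(p,q) = (1/6, 1/5)

P1 indiff ⇒ q·8+(1-q)·5 = q·0+(1-q)·7 ⇒ q(8) = (1-q)(2) ⇒ q = 1/5
P2 indiff ⇒ p·0+(1-p)·7 = p·10+(1-p)·5 ⇒ p(-10) = (1-p)(-2) ⇒ p = 1/6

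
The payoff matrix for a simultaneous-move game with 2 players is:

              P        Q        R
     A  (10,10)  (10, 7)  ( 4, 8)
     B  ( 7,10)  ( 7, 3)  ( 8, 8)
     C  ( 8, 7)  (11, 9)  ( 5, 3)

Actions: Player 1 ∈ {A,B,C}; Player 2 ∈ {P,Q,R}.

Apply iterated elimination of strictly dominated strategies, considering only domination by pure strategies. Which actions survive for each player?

Survivors P1:{A,C} P2:{P,Q}

P2 drop R (P beats it: A:10>8 B:10>8 C:7>3)
P1 drop B (A beats it: P:10>7 Q:10>7)
P1→{A,C} P2→{P,Q}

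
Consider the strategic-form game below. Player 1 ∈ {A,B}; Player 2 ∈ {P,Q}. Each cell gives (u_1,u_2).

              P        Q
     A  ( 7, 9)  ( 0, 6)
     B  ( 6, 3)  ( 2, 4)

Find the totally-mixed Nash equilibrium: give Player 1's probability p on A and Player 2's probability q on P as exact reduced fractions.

P1 indiff ⇒ q·7+(1-q)·0 = q·6+(1-q)·2 ⇒ q(1) = (1-q)(2) ⇒ q = 2/3
P2 indiff ⇒ p·9+(1-p)·3 = p·6+(1-p)·4 ⇒ p(3) = (1-p)(1) ⇒ p = 1/4

p=1/4, q=2/3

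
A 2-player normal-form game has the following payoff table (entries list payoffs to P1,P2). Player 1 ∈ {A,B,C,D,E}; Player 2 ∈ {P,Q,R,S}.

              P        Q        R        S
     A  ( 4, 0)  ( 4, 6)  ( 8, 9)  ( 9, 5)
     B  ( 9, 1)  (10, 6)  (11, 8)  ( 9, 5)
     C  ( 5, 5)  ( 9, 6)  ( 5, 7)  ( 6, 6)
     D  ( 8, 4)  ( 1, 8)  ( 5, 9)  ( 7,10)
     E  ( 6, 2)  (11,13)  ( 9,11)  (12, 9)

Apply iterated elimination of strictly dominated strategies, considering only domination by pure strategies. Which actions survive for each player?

P1 drop A (E beats it: P:6>4 Q:11>4 R:9>8 S:12>9)
P1 drop C (B beats it: P:9>5 Q:10>9 R:11>5 S:9>6)
P1 drop D (B beats it: P:9>8 Q:10>1 R:11>5 S:9>7)
P2 drop P (Q beats it: B:6>1 E:13>2)
P2 drop S (Q beats it: B:6>5 E:13>9)
P1→{B,E} P2→{Q,R}

IESDS → P1:{B,E} P2:{Q,R}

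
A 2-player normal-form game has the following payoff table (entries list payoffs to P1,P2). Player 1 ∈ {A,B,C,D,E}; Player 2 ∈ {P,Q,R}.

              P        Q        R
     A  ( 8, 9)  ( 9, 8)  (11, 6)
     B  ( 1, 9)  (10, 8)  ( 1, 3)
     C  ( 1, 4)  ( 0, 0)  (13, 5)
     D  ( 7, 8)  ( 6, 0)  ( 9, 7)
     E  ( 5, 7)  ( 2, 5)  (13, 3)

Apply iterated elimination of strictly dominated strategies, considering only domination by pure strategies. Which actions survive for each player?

P1 drop D (A beats it: P:8>7 Q:9>6 R:11>9)
P2 drop Q (P beats it: A:9>8 B:9>8 C:4>0 E:7>5)
P1 drop B (A beats it: P:8>1 R:11>1)
P1→{A,C,E} P2→{P,R}

Remaining: P1:{A,C,E} P2:{P,R}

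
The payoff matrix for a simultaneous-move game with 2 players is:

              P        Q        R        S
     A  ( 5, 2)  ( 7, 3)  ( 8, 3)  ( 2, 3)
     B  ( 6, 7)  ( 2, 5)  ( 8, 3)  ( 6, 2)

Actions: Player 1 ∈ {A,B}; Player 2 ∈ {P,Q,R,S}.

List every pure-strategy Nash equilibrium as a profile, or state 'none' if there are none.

(A,P): not NE [P1→B gives 6>5; P2→S gives 3>2]
(A,Q): NE
(A,R): NE
(A,S): not NE [P1→B gives 6>2]
(B,P): NE
(B,Q): not NE [P1→A gives 7>2; P2→P gives 7>5]
(B,R): not NE [P2→P gives 7>3]
(B,S): not NE [P2→P gives 7>2]

PSNE = {(A,Q), (A,R), (B,P)}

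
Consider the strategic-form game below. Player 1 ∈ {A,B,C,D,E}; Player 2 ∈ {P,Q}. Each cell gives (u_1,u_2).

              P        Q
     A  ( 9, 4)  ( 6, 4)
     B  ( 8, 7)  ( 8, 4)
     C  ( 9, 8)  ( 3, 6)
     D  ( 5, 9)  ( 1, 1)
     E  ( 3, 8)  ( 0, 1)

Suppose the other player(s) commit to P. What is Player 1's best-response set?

u_1(A vs P) = 9
u_1(B vs P) = 8
u_1(C vs P) = 9
u_1(D vs P) = 5
u_1(E vs P) = 3
max payoff 9 at {A,C}

P1 best: {A,C}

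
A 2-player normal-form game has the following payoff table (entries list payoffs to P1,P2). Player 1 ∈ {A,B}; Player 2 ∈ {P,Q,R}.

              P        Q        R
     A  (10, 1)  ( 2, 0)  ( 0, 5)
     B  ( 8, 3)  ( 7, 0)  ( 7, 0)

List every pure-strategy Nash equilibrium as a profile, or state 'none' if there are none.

(A,P): not NE [P2→R gives 5>1]
(A,Q): not NE [P1→B gives 7>2; P2→R gives 5>0]
(A,R): not NE [P1→B gives 7>0]
(B,P): not NE [P1→A gives 10>8]
(B,Q): not NE [P2→P gives 3>0]
(B,R): not NE [P2→P gives 3>0]

Equilibria: none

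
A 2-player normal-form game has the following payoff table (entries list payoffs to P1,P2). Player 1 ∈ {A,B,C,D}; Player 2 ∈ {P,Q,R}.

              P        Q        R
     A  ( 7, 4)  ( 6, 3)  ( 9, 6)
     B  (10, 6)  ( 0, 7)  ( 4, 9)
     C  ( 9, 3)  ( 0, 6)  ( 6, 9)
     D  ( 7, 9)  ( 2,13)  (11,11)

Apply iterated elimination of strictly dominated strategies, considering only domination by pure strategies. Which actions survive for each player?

P2 drop P (R beats it: A:6>4 B:9>6 C:9>3 D:11>9)
P1 drop B (A beats it: Q:6>0 R:9>4)
P1 drop C (A beats it: Q:6>0 R:9>6)
P1→{A,D} P2→{Q,R}

IESDS → P1:{A,D} P2:{Q,R}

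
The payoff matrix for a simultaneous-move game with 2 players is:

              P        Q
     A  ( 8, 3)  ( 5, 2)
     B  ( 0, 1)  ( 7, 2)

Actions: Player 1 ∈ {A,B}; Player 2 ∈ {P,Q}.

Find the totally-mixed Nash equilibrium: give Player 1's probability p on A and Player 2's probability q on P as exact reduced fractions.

(p,q) = (1/2, 1/5)

P1 indiff ⇒ q·8+(1-q)·5 = q·0+(1-q)·7 ⇒ q(8) = (1-q)(2) ⇒ q = 1/5
P2 indiff ⇒ p·3+(1-p)·1 = p·2+(1-p)·2 ⇒ p(1) = (1-p)(1) ⇒ p = 1/2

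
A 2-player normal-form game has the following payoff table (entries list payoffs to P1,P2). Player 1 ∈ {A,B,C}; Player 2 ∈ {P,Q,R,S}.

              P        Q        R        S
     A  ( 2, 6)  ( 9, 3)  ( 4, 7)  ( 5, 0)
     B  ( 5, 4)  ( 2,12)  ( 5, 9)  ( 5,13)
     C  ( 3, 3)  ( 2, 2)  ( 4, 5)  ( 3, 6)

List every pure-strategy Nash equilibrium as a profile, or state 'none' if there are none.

Nash profiles: (B,S)

(A,P): not NE [P1→B gives 5>2; P2→R gives 7>6]
(A,Q): not NE [P2→R gives 7>3]
(A,R): not NE [P1→B gives 5>4]
(A,S): not NE [P2→R gives 7>0]
(B,P): not NE [P2→S gives 13>4]
(B,Q): not NE [P1→A gives 9>2; P2→S gives 13>12]
(B,R): not NE [P2→S gives 13>9]
(B,S): NE
(C,P): not NE [P1→B gives 5>3; P2→S gives 6>3]
(C,Q): not NE [P1→A gives 9>2; P2→S gives 6>2]
(C,R): not NE [P1→B gives 5>4; P2→S gives 6>5]
(C,S): not NE [P1→B gives 5>3]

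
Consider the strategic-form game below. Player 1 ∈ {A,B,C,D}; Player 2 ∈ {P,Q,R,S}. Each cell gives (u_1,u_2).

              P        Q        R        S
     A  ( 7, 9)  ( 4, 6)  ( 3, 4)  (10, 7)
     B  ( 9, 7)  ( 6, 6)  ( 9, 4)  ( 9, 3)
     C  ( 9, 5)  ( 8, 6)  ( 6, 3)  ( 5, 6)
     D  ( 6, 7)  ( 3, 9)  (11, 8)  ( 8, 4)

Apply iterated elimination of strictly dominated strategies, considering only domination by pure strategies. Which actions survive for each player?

P2 drop R (Q beats it: A:6>4 B:6>4 C:6>3 D:9>8)
P1 drop D (A beats it: P:7>6 Q:4>3 S:10>8)
P1→{A,B,C} P2→{P,Q,S}

IESDS → P1:{A,B,C} P2:{P,Q,S}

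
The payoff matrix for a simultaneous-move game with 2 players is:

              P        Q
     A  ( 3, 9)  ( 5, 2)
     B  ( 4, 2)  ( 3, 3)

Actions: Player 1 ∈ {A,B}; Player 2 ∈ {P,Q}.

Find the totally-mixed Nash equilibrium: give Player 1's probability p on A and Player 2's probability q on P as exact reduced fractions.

P1 indiff ⇒ q·3+(1-q)·5 = q·4+(1-q)·3 ⇒ q(-1) = (1-q)(-2) ⇒ q = 2/3
P2 indiff ⇒ p·9+(1-p)·2 = p·2+(1-p)·3 ⇒ p(7) = (1-p)(1) ⇒ p = 1/8

p=1/8, q=2/3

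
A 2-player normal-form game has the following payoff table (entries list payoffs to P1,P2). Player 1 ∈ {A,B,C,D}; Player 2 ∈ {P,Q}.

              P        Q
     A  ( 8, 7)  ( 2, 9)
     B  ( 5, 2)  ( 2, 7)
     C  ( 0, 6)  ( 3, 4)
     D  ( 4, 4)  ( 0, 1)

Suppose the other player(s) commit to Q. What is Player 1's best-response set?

BR_1 = {C}

u_1(A vs Q) = 2
u_1(B vs Q) = 2
u_1(C vs Q) = 3
u_1(D vs Q) = 0
max payoff 3 at {C}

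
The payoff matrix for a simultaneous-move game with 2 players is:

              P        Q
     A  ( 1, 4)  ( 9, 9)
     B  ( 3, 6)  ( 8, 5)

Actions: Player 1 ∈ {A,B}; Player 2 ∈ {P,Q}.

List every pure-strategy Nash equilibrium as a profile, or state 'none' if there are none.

NE set: (A,Q), (B,P)

(A,P): not NE [P1→B gives 3>1; P2→Q gives 9>4]
(A,Q): NE
(B,P): NE
(B,Q): not NE [P1→A gives 9>8; P2→P gives 6>5]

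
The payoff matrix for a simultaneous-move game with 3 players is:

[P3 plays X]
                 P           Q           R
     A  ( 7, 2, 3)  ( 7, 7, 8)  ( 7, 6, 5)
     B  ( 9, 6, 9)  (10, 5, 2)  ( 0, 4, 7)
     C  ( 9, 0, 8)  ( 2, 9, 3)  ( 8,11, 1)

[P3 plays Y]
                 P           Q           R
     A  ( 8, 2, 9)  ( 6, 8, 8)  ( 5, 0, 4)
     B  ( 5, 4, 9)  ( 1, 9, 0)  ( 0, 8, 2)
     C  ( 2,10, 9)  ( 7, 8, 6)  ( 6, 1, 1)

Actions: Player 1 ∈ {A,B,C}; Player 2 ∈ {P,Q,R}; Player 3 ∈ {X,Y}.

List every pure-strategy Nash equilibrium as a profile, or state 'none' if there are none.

(A,P,X): not NE [P1→C gives 9>7; P2→Q gives 7>2; P3→Y gives 9>3]
(A,P,Y): not NE [P2→Q gives 8>2]
(A,Q,X): not NE [P1→B gives 10>7]
(A,Q,Y): not NE [P1→C gives 7>6]
(A,R,X): not NE [P1→C gives 8>7; P2→Q gives 7>6]
(A,R,Y): not NE [P1→C gives 6>5; P2→Q gives 8>0; P3→X gives 5>4]
(B,P,X): NE
(B,P,Y): not NE [P1→A gives 8>5; P2→Q gives 9>4]
(B,Q,X): not NE [P2→P gives 6>5]
(B,Q,Y): not NE [P1→C gives 7>1; P3→X gives 2>0]
(B,R,X): not NE [P1→C gives 8>0; P2→P gives 6>4]
(B,R,Y): not NE [P1→C gives 6>0; P2→Q gives 9>8; P3→X gives 7>2]
(C,P,X): not NE [P2→R gives 11>0; P3→Y gives 9>8]
(C,P,Y): not NE [P1→A gives 8>2]
(C,Q,X): not NE [P1→B gives 10>2; P2→R gives 11>9; P3→Y gives 6>3]
(C,Q,Y): not NE [P2→P gives 10>8]
(C,R,X): NE
(C,R,Y): not NE [P2→P gives 10>1]

PSNE = {(B,P,X), (C,R,X)}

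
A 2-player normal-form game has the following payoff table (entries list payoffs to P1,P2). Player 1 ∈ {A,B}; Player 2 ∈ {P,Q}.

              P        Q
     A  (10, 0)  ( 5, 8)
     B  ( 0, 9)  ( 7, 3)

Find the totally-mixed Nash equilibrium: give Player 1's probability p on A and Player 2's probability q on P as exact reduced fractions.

P1 mixes 3/7 on A; P2 mixes 1/6 on P

P1 indiff ⇒ q·10+(1-q)·5 = q·0+(1-q)·7 ⇒ q(10) = (1-q)(2) ⇒ q = 1/6
P2 indiff ⇒ p·0+(1-p)·9 = p·8+(1-p)·3 ⇒ p(-8) = (1-p)(-6) ⇒ p = 3/7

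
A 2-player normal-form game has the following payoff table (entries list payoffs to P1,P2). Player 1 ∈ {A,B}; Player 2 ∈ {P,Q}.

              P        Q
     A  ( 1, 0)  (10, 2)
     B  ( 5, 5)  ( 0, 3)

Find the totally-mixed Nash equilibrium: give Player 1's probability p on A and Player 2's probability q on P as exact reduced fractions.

P1 indiff ⇒ q·1+(1-q)·10 = q·5+(1-q)·0 ⇒ q(-4) = (1-q)(-10) ⇒ q = 5/7
P2 indiff ⇒ p·0+(1-p)·5 = p·2+(1-p)·3 ⇒ p(-2) = (1-p)(-2) ⇒ p = 1/2

p=1/2, q=5/7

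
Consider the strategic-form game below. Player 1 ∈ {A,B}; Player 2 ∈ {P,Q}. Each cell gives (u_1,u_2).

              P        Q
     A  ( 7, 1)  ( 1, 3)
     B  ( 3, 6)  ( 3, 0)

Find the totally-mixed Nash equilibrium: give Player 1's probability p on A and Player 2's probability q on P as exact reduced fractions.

P1 indiff ⇒ q·7+(1-q)·1 = q·3+(1-q)·3 ⇒ q(4) = (1-q)(2) ⇒ q = 1/3
P2 indiff ⇒ p·1+(1-p)·6 = p·3+(1-p)·0 ⇒ p(-2) = (1-p)(-6) ⇒ p = 3/4

(p,q) = (3/4, 1/3)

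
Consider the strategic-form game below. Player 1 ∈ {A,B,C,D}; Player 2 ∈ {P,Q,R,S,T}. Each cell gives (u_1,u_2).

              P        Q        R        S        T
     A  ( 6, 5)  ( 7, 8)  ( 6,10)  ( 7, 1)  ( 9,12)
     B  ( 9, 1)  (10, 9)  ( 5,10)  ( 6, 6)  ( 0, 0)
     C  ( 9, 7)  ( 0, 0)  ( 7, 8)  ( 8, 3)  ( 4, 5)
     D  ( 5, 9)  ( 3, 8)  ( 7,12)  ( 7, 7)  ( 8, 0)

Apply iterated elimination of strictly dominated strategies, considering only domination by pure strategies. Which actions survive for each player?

Remaining: P1:{A,C,D} P2:{R,T}

P2 drop P (R beats it: A:10>5 B:10>1 C:8>7 D:12>9)
P2 drop Q (R beats it: A:10>8 B:10>9 C:8>0 D:12>8)
P1 drop B (A beats it: R:6>5 S:7>6 T:9>0)
P2 drop S (R beats it: A:10>1 C:8>3 D:12>7)
P1→{A,C,D} P2→{R,T}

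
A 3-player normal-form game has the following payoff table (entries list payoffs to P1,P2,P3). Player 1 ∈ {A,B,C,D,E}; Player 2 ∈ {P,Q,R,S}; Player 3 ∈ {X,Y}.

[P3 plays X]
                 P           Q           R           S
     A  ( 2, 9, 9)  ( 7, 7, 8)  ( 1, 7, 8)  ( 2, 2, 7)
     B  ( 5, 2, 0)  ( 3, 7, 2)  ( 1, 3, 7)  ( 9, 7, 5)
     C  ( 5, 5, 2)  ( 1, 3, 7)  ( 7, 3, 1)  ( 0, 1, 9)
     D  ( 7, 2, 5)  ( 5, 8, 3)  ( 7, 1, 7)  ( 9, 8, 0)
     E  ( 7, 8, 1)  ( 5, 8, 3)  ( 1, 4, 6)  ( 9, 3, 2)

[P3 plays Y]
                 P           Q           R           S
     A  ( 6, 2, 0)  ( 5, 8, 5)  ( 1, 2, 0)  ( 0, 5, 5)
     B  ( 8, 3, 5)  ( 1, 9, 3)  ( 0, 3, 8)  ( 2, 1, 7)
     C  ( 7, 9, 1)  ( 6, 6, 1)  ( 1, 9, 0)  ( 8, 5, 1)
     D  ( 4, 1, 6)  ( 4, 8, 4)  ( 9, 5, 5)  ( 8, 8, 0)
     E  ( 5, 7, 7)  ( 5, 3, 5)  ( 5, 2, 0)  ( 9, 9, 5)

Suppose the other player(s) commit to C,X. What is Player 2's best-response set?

P2 best: {P}

u_2(P vs C,X) = 5
u_2(Q vs C,X) = 3
u_2(R vs C,X) = 3
u_2(S vs C,X) = 1
max payoff 5 at {P}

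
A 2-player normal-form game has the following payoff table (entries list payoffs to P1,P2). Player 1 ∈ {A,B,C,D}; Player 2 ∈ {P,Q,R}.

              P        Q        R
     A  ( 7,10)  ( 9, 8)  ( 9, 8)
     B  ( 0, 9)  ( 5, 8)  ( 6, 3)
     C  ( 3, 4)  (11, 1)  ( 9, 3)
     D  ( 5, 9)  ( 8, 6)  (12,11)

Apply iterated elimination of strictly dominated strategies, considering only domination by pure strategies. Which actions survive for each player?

P1 drop B (A beats it: P:7>0 Q:9>5 R:9>6)
P2 drop Q (P beats it: A:10>8 C:4>1 D:9>6)
P1 drop C (D beats it: P:5>3 R:12>9)
P1→{A,D} P2→{P,R}

Remaining: P1:{A,D} P2:{P,R}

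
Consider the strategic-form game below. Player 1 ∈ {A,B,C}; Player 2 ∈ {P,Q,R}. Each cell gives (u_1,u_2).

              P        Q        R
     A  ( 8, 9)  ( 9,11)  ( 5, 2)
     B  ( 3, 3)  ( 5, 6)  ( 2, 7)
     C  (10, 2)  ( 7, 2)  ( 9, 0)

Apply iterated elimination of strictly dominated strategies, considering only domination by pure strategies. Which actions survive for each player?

Remaining: P1:{A,C} P2:{P,Q}

P1 drop B (A beats it: P:8>3 Q:9>5 R:5>2)
P2 drop R (P beats it: A:9>2 C:2>0)
P1→{A,C} P2→{P,Q}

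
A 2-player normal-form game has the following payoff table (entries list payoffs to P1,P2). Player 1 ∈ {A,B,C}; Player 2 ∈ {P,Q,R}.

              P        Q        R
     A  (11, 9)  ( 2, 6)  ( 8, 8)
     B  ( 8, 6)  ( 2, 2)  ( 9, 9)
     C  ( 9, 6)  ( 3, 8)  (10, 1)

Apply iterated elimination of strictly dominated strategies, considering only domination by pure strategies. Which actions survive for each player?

Survivors P1:{A,C} P2:{P,Q}

P1 drop B (C beats it: P:9>8 Q:3>2 R:10>9)
P2 drop R (P beats it: A:9>8 C:6>1)
P1→{A,C} P2→{P,Q}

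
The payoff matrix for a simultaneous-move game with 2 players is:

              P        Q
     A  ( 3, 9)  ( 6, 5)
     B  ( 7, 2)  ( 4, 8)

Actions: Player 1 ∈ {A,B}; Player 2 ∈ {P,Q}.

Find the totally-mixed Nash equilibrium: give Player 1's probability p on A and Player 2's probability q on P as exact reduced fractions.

(p,q) = (3/5, 1/3)

P1 indiff ⇒ q·3+(1-q)·6 = q·7+(1-q)·4 ⇒ q(-4) = (1-q)(-2) ⇒ q = 1/3
P2 indiff ⇒ p·9+(1-p)·2 = p·5+(1-p)·8 ⇒ p(4) = (1-p)(6) ⇒ p = 3/5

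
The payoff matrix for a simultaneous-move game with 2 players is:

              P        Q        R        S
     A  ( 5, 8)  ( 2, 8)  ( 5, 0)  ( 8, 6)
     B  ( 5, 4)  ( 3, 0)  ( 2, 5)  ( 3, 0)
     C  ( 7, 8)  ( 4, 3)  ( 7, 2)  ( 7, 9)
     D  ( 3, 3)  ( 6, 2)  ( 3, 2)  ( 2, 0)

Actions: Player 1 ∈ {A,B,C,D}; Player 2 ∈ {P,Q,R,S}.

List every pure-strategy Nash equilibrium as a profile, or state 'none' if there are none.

No pure NE.

(A,P): not NE [P1→C gives 7>5]
(A,Q): not NE [P1→D gives 6>2]
(A,R): not NE [P1→C gives 7>5; P2→Q gives 8>0]
(A,S): not NE [P2→Q gives 8>6]
(B,P): not NE [P1→C gives 7>5; P2→R gives 5>4]
(B,Q): not NE [P1→D gives 6>3; P2→R gives 5>0]
(B,R): not NE [P1→C gives 7>2]
(B,S): not NE [P1→A gives 8>3; P2→R gives 5>0]
(C,P): not NE [P2→S gives 9>8]
(C,Q): not NE [P1→D gives 6>4; P2→S gives 9>3]
(C,R): not NE [P2→S gives 9>2]
(C,S): not NE [P1→A gives 8>7]
(D,P): not NE [P1→C gives 7>3]
(D,Q): not NE [P2→P gives 3>2]
(D,R): not NE [P1→C gives 7>3; P2→P gives 3>2]
(D,S): not NE [P1→A gives 8>2; P2→P gives 3>0]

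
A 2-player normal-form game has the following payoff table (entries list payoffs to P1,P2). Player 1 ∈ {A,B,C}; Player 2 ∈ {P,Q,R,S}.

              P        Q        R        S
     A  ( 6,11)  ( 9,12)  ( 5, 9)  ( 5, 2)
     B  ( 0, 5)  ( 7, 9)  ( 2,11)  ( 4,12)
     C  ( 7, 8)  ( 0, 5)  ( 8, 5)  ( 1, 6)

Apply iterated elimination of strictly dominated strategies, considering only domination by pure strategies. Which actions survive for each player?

Remaining: P1:{A,C} P2:{P,Q}

P1 drop B (A beats it: P:6>0 Q:9>7 R:5>2 S:5>4)
P2 drop R (P beats it: A:11>9 C:8>5)
P2 drop S (P beats it: A:11>2 C:8>6)
P1→{A,C} P2→{P,Q}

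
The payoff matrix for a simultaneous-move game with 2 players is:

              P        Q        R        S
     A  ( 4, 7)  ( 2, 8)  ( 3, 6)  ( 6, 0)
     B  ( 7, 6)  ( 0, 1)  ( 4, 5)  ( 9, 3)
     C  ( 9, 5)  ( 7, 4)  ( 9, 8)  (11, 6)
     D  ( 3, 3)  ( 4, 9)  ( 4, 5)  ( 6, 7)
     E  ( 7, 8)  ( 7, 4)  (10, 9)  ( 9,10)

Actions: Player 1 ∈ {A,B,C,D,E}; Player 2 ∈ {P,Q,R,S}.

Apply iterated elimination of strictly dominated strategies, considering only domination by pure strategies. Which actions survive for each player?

P1 drop A (C beats it: P:9>4 Q:7>2 R:9>3 S:11>6)
P1 drop B (C beats it: P:9>7 Q:7>0 R:9>4 S:11>9)
P1 drop D (C beats it: P:9>3 Q:7>4 R:9>4 S:11>6)
P2 drop P (R beats it: C:8>5 E:9>8)
P2 drop Q (R beats it: C:8>4 E:9>4)
P1→{C,E} P2→{R,S}

Survivors P1:{C,E} P2:{R,S}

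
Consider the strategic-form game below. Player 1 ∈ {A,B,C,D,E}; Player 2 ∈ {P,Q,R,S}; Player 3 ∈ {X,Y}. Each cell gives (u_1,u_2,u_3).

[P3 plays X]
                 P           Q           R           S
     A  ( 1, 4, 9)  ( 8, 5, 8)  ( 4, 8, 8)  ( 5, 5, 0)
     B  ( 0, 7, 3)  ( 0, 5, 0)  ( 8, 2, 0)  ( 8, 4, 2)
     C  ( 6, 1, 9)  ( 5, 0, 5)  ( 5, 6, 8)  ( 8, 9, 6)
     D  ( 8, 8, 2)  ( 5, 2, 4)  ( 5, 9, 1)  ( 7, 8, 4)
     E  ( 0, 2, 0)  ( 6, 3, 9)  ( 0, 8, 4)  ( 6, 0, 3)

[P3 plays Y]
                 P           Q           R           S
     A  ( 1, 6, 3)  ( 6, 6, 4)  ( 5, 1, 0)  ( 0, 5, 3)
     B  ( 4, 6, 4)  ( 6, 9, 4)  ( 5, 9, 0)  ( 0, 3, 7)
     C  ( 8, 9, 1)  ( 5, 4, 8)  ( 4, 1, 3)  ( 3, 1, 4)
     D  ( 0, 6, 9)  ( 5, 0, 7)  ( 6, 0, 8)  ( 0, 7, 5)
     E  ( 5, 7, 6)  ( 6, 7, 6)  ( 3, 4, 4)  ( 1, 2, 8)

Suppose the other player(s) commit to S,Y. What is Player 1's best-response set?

u_1(A vs S,Y) = 0
u_1(B vs S,Y) = 0
u_1(C vs S,Y) = 3
u_1(D vs S,Y) = 0
u_1(E vs S,Y) = 1
max payoff 3 at {C}

BR_1 = {C}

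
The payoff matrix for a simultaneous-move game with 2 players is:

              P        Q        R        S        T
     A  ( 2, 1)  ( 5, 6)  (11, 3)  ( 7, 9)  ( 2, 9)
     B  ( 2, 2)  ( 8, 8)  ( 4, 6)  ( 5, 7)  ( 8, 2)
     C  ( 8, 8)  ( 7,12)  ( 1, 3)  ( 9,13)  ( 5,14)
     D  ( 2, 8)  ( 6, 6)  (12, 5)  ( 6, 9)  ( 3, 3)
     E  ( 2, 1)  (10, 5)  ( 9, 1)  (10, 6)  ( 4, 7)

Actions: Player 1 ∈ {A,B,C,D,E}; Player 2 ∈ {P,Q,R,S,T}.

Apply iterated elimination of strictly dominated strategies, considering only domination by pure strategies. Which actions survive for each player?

Remaining: P1:{B,C,E} P2:{Q,S,T}

P2 drop P (S beats it: A:9>1 B:7>2 C:13>8 D:9>8 E:6>1)
P2 drop R (Q beats it: A:6>3 B:8>6 C:12>3 D:6>5 E:5>1)
P1 drop A (C beats it: Q:7>5 S:9>7 T:5>2)
P1 drop D (C beats it: Q:7>6 S:9>6 T:5>3)
P1→{B,C,E} P2→{Q,S,T}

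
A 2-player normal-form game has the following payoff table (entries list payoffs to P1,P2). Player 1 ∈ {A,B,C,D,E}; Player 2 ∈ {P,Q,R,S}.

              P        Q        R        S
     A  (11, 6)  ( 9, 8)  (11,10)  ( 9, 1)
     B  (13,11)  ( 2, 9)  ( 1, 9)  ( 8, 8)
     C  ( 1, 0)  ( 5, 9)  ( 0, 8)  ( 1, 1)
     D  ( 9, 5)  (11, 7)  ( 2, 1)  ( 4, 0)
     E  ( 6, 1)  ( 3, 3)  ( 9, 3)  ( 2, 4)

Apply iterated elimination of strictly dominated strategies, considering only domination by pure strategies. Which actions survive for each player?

Remaining: P1:{A,B,D} P2:{P,Q,R}

P1 drop C (A beats it: P:11>1 Q:9>5 R:11>0 S:9>1)
P1 drop E (A beats it: P:11>6 Q:9>3 R:11>9 S:9>2)
P2 drop S (P beats it: A:6>1 B:11>8 D:5>0)
P1→{A,B,D} P2→{P,Q,R}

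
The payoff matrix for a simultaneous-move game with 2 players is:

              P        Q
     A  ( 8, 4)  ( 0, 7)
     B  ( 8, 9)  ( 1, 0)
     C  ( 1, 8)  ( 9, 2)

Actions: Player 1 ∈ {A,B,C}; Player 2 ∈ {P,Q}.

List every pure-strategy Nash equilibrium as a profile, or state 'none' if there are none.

(A,P): not NE [P2→Q gives 7>4]
(A,Q): not NE [P1→C gives 9>0]
(B,P): NE
(B,Q): not NE [P1→C gives 9>1; P2→P gives 9>0]
(C,P): not NE [P1→B gives 8>1]
(C,Q): not NE [P2→P gives 8>2]

Nash profiles: (B,P)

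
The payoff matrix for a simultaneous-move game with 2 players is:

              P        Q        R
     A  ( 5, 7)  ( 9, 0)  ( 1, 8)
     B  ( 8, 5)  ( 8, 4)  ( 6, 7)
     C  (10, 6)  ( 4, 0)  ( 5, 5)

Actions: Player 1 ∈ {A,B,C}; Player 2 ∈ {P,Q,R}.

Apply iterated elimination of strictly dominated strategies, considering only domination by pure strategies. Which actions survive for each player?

Survivors P1:{B,C} P2:{P,R}

P2 drop Q (P beats it: A:7>0 B:5>4 C:6>0)
P1 drop A (B beats it: P:8>5 R:6>1)
P1→{B,C} P2→{P,R}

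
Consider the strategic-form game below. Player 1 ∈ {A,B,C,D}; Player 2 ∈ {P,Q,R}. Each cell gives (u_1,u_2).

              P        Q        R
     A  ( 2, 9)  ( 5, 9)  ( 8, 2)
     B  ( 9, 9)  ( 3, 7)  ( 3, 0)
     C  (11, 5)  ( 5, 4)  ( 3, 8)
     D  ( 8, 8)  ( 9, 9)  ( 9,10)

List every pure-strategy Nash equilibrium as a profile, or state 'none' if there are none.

(A,P): not NE [P1→C gives 11>2]
(A,Q): not NE [P1→D gives 9>5]
(A,R): not NE [P1→D gives 9>8; P2→Q gives 9>2]
(B,P): not NE [P1→C gives 11>9]
(B,Q): not NE [P1→D gives 9>3; P2→P gives 9>7]
(B,R): not NE [P1→D gives 9>3; P2→P gives 9>0]
(C,P): not NE [P2→R gives 8>5]
(C,Q): not NE [P1→D gives 9>5; P2→R gives 8>4]
(C,R): not NE [P1→D gives 9>3]
(D,P): not NE [P1→C gives 11>8; P2→R gives 10>8]
(D,Q): not NE [P2→R gives 10>9]
(D,R): NE

NE set: (D,R)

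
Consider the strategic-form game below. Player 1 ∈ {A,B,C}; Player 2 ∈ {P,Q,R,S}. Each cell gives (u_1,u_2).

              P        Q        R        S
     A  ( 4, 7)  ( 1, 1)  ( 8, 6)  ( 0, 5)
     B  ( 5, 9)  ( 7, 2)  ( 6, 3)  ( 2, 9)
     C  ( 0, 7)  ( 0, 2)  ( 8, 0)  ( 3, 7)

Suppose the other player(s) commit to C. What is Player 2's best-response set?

u_2(P vs C) = 7
u_2(Q vs C) = 2
u_2(R vs C) = 0
u_2(S vs C) = 7
max payoff 7 at {P,S}

argmax u_2 = {P,S}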